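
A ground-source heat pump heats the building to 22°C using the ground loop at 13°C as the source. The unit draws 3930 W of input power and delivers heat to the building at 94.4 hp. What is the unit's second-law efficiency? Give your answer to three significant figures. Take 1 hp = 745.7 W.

0.546

Converting, Q̇_H = 94.40 hp = 70390 W, so COP_actual = Q̇_H/Ẇ = 70390/3930 = 17.91.
In absolute terms T_C = 286.15 K and T_H = 295.15 K, so ΔT = 9.000 K.
COP_Carnot = T_H/ΔT = 295.15/9.000 = 32.79.
η_II = COP_actual/COP_Carnot = 17.91/32.79 = 0.5462.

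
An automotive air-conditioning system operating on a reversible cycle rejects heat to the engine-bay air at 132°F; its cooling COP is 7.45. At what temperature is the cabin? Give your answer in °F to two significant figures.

For a Carnot refrigerator COP_R = T_C/(T_H − T_C), so T_C = COP·T_H/(1 + COP).
With T_H = 328.71 K, T_C = 7.45 × 328.71/8.450 = 289.81 K.
Converting, 289.81 K = 61.98°F.

62 °F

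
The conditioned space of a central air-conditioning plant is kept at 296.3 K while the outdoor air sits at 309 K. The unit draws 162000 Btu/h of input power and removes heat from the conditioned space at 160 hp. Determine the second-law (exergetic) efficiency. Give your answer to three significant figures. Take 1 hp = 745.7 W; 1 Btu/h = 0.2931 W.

Converting, Q̇_C = 160.0 hp = 407100 Btu/h, so COP_actual = Q̇_C/Ẇ = 407100/162000 = 2.513.
The reservoir spacing is ΔT = 309 − 296.3 = 12.70 K.
COP_Carnot = T_C/ΔT = 296.30/12.70 = 23.33.
η_II = COP_actual/COP_Carnot = 2.513/23.33 = 0.1077.

0.108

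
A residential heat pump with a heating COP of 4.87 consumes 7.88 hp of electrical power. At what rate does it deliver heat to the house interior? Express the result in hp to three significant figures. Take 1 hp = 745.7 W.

Q̇_H = COP_HP × Ẇ = 4.87 × 7.880 = 38.38 hp.

38.4 hp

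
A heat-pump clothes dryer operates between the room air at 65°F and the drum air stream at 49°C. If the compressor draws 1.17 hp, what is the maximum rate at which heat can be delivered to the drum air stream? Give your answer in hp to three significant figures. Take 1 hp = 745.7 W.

In absolute terms T_C = 291.48 K and T_H = 322.15 K, so ΔT = 30.67 K.
COP_Carnot = T_H/ΔT = 322.15/30.67 = 10.50.
Q̇_max = COP_Carnot × Ẇ = 10.50 × 1.170 hp = 12.29 hp.

12.3 hp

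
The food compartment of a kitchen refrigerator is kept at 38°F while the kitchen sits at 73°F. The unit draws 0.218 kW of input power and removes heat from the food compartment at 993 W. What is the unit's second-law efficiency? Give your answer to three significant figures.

0.320

Converting, Q̇_C = 993.0 W = 0.9930 kW, so COP_actual = Q̇_C/Ẇ = 0.9930/0.2180 = 4.555.
In absolute terms T_C = 276.48 K and T_H = 295.93 K, so ΔT = 19.44 K.
COP_Carnot = T_C/ΔT = 276.48/19.44 = 14.22.
η_II = COP_actual/COP_Carnot = 4.555/14.22 = 0.3203.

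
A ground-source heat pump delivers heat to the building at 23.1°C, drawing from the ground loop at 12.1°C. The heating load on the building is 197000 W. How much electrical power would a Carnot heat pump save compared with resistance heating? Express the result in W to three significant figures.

In absolute terms T_C = 285.25 K and T_H = 296.25 K, so ΔT = 11.00 K.
COP_Carnot = T_H/ΔT = 296.25/11.00 = 26.93.
Resistance heating needs Ẇ_res = Q̇_H = 197000 W; the reversible heat pump needs only Ẇ_hp = Q̇_H/COP = 7315 W.
Saving = 197000 − 7315 = 189700 W.

190000 W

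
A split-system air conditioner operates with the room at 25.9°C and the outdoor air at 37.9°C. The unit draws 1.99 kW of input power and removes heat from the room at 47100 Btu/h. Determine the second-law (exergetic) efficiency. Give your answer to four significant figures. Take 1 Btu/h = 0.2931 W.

0.2784

Converting, Q̇_C = 47100 Btu/h = 13.81 kW, so COP_actual = Q̇_C/Ẇ = 13.81/1.990 = 6.937.
In absolute terms T_C = 299.05 K and T_H = 311.05 K, so ΔT = 12.00 K.
COP_Carnot = T_C/ΔT = 299.05/12.00 = 24.92.
η_II = COP_actual/COP_Carnot = 6.937/24.92 = 0.2784.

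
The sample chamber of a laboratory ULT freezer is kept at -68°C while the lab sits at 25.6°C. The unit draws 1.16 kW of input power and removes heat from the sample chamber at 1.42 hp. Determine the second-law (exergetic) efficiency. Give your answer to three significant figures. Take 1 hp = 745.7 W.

0.416

Converting, Q̇_C = 1.420 hp = 1.059 kW, so COP_actual = Q̇_C/Ẇ = 1.059/1.160 = 0.9128.
In absolute terms T_C = 205.15 K and T_H = 298.75 K, so ΔT = 93.60 K.
COP_Carnot = T_C/ΔT = 205.15/93.60 = 2.192.
η_II = COP_actual/COP_Carnot = 0.9128/2.192 = 0.4165.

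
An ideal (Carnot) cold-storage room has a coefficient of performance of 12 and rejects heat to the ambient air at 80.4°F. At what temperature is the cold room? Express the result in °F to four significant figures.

For a Carnot refrigerator COP_R = T_C/(T_H − T_C), so T_C = COP·T_H/(1 + COP).
With T_H = 300.04 K, T_C = 12 × 300.04/13.00 = 276.96 K.
Converting, 276.96 K = 38.86°F.

38.86 °F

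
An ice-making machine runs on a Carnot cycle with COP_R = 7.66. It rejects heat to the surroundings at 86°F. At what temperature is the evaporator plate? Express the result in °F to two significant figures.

23 °F

For a Carnot refrigerator COP_R = T_C/(T_H − T_C), so T_C = COP·T_H/(1 + COP).
With T_H = 303.15 K, T_C = 7.66 × 303.15/8.660 = 268.14 K.
Converting, 268.14 K = 22.99°F.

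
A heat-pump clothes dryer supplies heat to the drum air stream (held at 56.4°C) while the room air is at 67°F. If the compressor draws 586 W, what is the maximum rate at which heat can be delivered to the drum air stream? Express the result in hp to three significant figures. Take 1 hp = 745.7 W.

In absolute terms T_C = 292.59 K and T_H = 329.55 K, so ΔT = 36.96 K.
COP_Carnot = T_H/ΔT = 329.55/36.96 = 8.917.
Q̇_max = COP_Carnot × Ẇ = 8.917 × 586.0 W = 5226 W = 7.008 hp.

7.01 hp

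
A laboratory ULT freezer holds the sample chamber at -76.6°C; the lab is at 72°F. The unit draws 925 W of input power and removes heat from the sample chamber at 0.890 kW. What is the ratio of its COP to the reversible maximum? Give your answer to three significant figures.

Converting, Q̇_C = 0.8900 kW = 890.0 W, so COP_actual = Q̇_C/Ẇ = 890.0/925.0 = 0.9622.
In absolute terms T_C = 196.55 K and T_H = 295.37 K, so ΔT = 98.82 K.
COP_Carnot = T_C/ΔT = 196.55/98.82 = 1.989.
η_II = COP_actual/COP_Carnot = 0.9622/1.989 = 0.4838.

0.484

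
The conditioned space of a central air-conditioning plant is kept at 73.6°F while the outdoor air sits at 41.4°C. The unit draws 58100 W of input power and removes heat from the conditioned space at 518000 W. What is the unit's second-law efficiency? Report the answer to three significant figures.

COP_actual = Q̇_C/Ẇ = 518000/58100 = 8.916.
In absolute terms T_C = 296.26 K and T_H = 314.55 K, so ΔT = 18.29 K.
COP_Carnot = T_C/ΔT = 296.26/18.29 = 16.20.
η_II = COP_actual/COP_Carnot = 8.916/16.20 = 0.5504.

0.550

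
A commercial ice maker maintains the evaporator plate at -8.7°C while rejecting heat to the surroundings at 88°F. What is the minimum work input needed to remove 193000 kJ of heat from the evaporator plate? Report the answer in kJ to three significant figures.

29100 kJ

In absolute terms T_C = 264.45 K and T_H = 304.26 K, so ΔT = 39.81 K.
The reversible limit is COP_R = T_C/ΔT = 6.643, so W_min = Q_C/COP = Q_C·ΔT/T_C.
W_min = 193000 × 39.81/264.45 = 29050 kJ.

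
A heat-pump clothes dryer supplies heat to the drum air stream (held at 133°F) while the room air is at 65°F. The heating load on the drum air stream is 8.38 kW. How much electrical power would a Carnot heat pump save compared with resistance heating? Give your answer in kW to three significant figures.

In absolute terms T_C = 291.48 K and T_H = 329.26 K, so ΔT = 37.78 K.
COP_Carnot = T_H/ΔT = 329.26/37.78 = 8.716.
Resistance heating needs Ẇ_res = Q̇_H = 8.380 kW; the reversible heat pump needs only Ẇ_hp = Q̇_H/COP = 0.9615 kW.
Saving = 8.380 − 0.9615 = 7.419 kW.

7.42 kW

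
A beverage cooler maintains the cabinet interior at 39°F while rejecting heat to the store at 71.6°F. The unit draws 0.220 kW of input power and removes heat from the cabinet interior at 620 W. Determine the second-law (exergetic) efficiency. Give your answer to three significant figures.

Converting, Q̇_C = 620.0 W = 0.6200 kW, so COP_actual = Q̇_C/Ẇ = 0.6200/0.2200 = 2.818.
In absolute terms T_C = 277.04 K and T_H = 295.15 K, so ΔT = 18.11 K.
COP_Carnot = T_C/ΔT = 277.04/18.11 = 15.30.
η_II = COP_actual/COP_Carnot = 2.818/15.30 = 0.1842.

0.184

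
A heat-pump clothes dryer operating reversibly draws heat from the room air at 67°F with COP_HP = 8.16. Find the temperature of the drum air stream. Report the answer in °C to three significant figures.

COP_HP = T_H/(T_H − T_C) rearranges to T_H = COP·T_C/(COP − 1).
With T_C = 292.59 K, T_H = 8.16 × 292.59/7.160 = 333.46 K.
Converting, 333.46 K = 60.31°C.

60.3 °C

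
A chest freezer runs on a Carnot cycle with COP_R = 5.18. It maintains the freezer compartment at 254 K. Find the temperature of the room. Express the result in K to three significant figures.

COP_R = T_C/(T_H − T_C) gives T_H − T_C = T_C/COP.
With T_C = 254.00 K, T_H = 254.00 × (1 + 1/5.18) = 303.03 K.

303 K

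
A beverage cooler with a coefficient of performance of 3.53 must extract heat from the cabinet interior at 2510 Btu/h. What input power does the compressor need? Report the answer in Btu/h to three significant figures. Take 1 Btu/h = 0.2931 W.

711 Btu/h

Ẇ = Q̇_C/COP = 2510/3.53 = 711.0 Btu/h.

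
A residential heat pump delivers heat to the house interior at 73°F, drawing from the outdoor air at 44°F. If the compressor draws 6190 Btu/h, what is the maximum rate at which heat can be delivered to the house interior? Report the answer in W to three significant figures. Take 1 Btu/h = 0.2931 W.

33300 W

In absolute terms T_C = 279.82 K and T_H = 295.93 K, so ΔT = 16.11 K.
COP_Carnot = T_H/ΔT = 295.93/16.11 = 18.37.
Q̇_max = COP_Carnot × Ẇ = 18.37 × 6190 Btu/h = 113700 Btu/h = 33320 W.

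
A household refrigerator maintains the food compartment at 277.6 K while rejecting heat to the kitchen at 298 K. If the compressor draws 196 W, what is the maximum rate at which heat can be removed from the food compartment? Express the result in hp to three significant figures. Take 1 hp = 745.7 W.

The reservoir spacing is ΔT = 298 − 277.6 = 20.40 K.
COP_Carnot = T_C/ΔT = 277.60/20.40 = 13.61.
Q̇_max = COP_Carnot × Ẇ = 13.61 × 196.0 W = 2667 W = 3.577 hp.

3.58 hp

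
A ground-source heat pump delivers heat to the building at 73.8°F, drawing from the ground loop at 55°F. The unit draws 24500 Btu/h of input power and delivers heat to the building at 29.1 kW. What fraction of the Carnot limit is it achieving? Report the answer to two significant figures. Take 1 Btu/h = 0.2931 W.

Converting, Q̇_H = 29.10 kW = 99280 Btu/h, so COP_actual = Q̇_H/Ẇ = 99280/24500 = 4.052.
In absolute terms T_C = 285.93 K and T_H = 296.37 K, so ΔT = 10.44 K.
COP_Carnot = T_H/ΔT = 296.37/10.44 = 28.38.
η_II = COP_actual/COP_Carnot = 4.052/28.38 = 0.1428.

0.14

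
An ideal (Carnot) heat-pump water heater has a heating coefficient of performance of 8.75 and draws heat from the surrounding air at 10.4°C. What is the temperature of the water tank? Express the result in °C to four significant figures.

46.99 °C

COP_HP = T_H/(T_H − T_C) rearranges to T_H = COP·T_C/(COP − 1).
With T_C = 283.55 K, T_H = 8.75 × 283.55/7.750 = 320.14 K.
Converting, 320.14 K = 46.99°C.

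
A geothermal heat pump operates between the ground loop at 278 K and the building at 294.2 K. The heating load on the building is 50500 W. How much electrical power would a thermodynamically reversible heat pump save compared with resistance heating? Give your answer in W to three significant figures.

The reservoir spacing is ΔT = 294.2 − 278 = 16.20 K.
COP_Carnot = T_H/ΔT = 294.20/16.20 = 18.16.
Resistance heating needs Ẇ_res = Q̇_H = 50500 W; the reversible heat pump needs only Ẇ_hp = Q̇_H/COP = 2781 W.
Saving = 50500 − 2781 = 47720 W.

47700 W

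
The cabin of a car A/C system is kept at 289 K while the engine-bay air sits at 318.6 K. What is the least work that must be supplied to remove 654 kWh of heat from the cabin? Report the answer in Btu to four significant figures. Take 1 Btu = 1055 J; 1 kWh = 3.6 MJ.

The reservoir spacing is ΔT = 318.6 − 289 = 29.60 K.
The reversible limit is COP_R = T_C/ΔT = 9.764, so W_min = Q_C/COP = Q_C·ΔT/T_C.
W_min = 654.0 × 29.60/289.00 = 66.98 kWh = 228600 Btu.

228600 Btu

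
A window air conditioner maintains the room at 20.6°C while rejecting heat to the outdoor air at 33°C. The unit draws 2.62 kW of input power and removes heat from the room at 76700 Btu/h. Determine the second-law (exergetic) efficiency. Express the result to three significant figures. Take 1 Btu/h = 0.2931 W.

Converting, Q̇_C = 76700 Btu/h = 22.48 kW, so COP_actual = Q̇_C/Ẇ = 22.48/2.620 = 8.580.
In absolute terms T_C = 293.75 K and T_H = 306.15 K, so ΔT = 12.40 K.
COP_Carnot = T_C/ΔT = 293.75/12.40 = 23.69.
η_II = COP_actual/COP_Carnot = 8.580/23.69 = 0.3622.

0.362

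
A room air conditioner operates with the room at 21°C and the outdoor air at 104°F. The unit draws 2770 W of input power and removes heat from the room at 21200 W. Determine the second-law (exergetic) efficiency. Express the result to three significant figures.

0.494

COP_actual = Q̇_C/Ẇ = 21200/2770 = 7.653.
In absolute terms T_C = 294.15 K and T_H = 313.15 K, so ΔT = 19.00 K.
COP_Carnot = T_C/ΔT = 294.15/19.00 = 15.48.
η_II = COP_actual/COP_Carnot = 7.653/15.48 = 0.4944.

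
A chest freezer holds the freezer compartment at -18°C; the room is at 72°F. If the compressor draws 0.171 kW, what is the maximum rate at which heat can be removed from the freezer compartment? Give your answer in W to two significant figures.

In absolute terms T_C = 255.15 K and T_H = 295.37 K, so ΔT = 40.22 K.
COP_Carnot = T_C/ΔT = 255.15/40.22 = 6.344.
Q̇_max = COP_Carnot × Ẇ = 6.344 × 0.1710 kW = 1.085 kW = 1085 W.

1100 W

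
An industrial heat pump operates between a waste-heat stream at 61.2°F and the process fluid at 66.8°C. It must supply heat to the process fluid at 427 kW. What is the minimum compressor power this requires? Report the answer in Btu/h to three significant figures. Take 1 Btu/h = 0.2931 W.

217000 Btu/h

In absolute terms T_C = 289.37 K and T_H = 339.95 K, so ΔT = 50.58 K.
COP_Carnot = T_H/ΔT = 339.95/50.58 = 6.721.
Ẇ_min = Q̇/COP_Carnot = 427.0/6.721 = 63.53 kW = 216700 Btu/h.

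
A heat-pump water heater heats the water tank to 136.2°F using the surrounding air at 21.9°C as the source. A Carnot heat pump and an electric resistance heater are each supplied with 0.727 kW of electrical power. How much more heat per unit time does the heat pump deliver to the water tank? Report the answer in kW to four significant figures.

In absolute terms T_C = 295.05 K and T_H = 331.04 K, so ΔT = 35.99 K.
COP_Carnot = T_H/ΔT = 331.04/35.99 = 9.198.
The heat pump delivers Q̇_H = COP × Ẇ = 6.687 kW; the resistance heater delivers Ẇ = 0.7270 kW.
Extra = (COP − 1)·Ẇ = 5.960 kW.

5.960 kW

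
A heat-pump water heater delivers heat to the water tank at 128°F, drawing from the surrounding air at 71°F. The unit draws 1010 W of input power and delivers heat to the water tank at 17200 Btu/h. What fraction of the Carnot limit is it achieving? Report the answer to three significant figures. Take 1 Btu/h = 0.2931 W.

Converting, Q̇_H = 17200 Btu/h = 5041 W, so COP_actual = Q̇_H/Ẇ = 5041/1010 = 4.991.
In absolute terms T_C = 294.82 K and T_H = 326.48 K, so ΔT = 31.67 K.
COP_Carnot = T_H/ΔT = 326.48/31.67 = 10.31.
η_II = COP_actual/COP_Carnot = 4.991/10.31 = 0.4841.

0.484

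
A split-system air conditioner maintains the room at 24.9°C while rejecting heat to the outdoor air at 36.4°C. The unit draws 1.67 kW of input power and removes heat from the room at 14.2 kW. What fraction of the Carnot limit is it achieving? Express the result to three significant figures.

COP_actual = Q̇_C/Ẇ = 14.20/1.670 = 8.503.
In absolute terms T_C = 298.05 K and T_H = 309.55 K, so ΔT = 11.50 K.
COP_Carnot = T_C/ΔT = 298.05/11.50 = 25.92.
η_II = COP_actual/COP_Carnot = 8.503/25.92 = 0.3281.

0.328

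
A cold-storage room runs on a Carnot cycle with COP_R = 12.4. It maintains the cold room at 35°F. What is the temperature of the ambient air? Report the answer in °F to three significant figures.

74.9 °F

COP_R = T_C/(T_H − T_C) gives T_H − T_C = T_C/COP.
With T_C = 274.82 K, T_H = 274.82 × (1 + 1/12.4) = 296.98 K.
Converting, 296.98 K = 74.89°F.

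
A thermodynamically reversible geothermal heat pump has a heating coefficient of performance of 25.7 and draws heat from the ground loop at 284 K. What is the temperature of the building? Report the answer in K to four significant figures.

COP_HP = T_H/(T_H − T_C) rearranges to T_H = COP·T_C/(COP − 1).
With T_C = 284.00 K, T_H = 25.7 × 284.00/24.70 = 295.50 K.

295.5 K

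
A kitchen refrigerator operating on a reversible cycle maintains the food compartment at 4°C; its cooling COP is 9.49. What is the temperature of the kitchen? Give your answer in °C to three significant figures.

COP_R = T_C/(T_H − T_C) gives T_H − T_C = T_C/COP.
With T_C = 277.15 K, T_H = 277.15 × (1 + 1/9.49) = 306.35 K.
Converting, 306.35 K = 33.20°C.

33.2 °C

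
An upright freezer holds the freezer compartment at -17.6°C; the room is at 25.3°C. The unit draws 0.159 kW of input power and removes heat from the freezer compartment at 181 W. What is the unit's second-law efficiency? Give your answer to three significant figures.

Converting, Q̇_C = 181.0 W = 0.1810 kW, so COP_actual = Q̇_C/Ẇ = 0.1810/0.1590 = 1.138.
In absolute terms T_C = 255.55 K and T_H = 298.45 K, so ΔT = 42.90 K.
COP_Carnot = T_C/ΔT = 255.55/42.90 = 5.957.
η_II = COP_actual/COP_Carnot = 1.138/5.957 = 0.1911.

0.191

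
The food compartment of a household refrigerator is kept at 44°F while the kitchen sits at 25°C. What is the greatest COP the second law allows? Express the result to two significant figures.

15

In absolute terms T_C = 279.82 K and T_H = 298.15 K, so ΔT = 18.33 K.
For a reversible cycle, COP_Carnot = T_C/ΔT = 279.82/18.33 = 15.26.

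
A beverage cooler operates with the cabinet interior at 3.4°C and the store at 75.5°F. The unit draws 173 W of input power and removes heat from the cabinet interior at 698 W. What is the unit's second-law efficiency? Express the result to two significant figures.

0.30

COP_actual = Q̇_C/Ẇ = 698.0/173.0 = 4.035.
In absolute terms T_C = 276.55 K and T_H = 297.32 K, so ΔT = 20.77 K.
COP_Carnot = T_C/ΔT = 276.55/20.77 = 13.32.
η_II = COP_actual/COP_Carnot = 4.035/13.32 = 0.3030.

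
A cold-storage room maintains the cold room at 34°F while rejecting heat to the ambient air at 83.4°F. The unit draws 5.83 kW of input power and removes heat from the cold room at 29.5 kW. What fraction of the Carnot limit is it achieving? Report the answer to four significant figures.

COP_actual = Q̇_C/Ẇ = 29.50/5.830 = 5.060.
In absolute terms T_C = 274.26 K and T_H = 301.71 K, so ΔT = 27.44 K.
COP_Carnot = T_C/ΔT = 274.26/27.44 = 9.993.
η_II = COP_actual/COP_Carnot = 5.060/9.993 = 0.5063.

0.5063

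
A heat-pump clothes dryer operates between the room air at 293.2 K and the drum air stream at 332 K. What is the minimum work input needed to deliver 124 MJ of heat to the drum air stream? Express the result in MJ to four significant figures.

14.49 MJ

The reservoir spacing is ΔT = 332 − 293.2 = 38.80 K.
The reversible limit is COP_HP = T_H/ΔT = 8.557, so W_min = Q_H/COP = Q_H·ΔT/T_H.
W_min = 124.0 × 38.80/332.00 = 14.49 MJ.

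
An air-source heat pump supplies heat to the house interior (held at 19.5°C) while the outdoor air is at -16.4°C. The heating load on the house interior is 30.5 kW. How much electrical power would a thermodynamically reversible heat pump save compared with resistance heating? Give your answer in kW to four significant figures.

26.76 kW

In absolute terms T_C = 256.75 K and T_H = 292.65 K, so ΔT = 35.90 K.
COP_Carnot = T_H/ΔT = 292.65/35.90 = 8.152.
Resistance heating needs Ẇ_res = Q̇_H = 30.50 kW; the reversible heat pump needs only Ẇ_hp = Q̇_H/COP = 3.742 kW.
Saving = 30.50 − 3.742 = 26.76 kW.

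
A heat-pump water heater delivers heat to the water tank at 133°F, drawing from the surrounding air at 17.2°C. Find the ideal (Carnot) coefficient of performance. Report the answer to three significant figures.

8.46

In absolute terms T_C = 290.35 K and T_H = 329.26 K, so ΔT = 38.91 K.
For a reversible cycle, COP_Carnot = T_H/ΔT = 329.26/38.91 = 8.462.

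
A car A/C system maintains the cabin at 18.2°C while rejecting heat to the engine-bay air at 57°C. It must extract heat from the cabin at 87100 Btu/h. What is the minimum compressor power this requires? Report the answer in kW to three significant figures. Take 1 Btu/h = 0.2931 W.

3.40 kW

In absolute terms T_C = 291.35 K and T_H = 330.15 K, so ΔT = 38.80 K.
COP_Carnot = T_C/ΔT = 291.35/38.80 = 7.509.
Ẇ_min = Q̇/COP_Carnot = 87100/7.509 = 11600 Btu/h = 3.400 kW.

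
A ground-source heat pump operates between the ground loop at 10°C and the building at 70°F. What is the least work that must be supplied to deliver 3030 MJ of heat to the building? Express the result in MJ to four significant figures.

114.4 MJ

In absolute terms T_C = 283.15 K and T_H = 294.26 K, so ΔT = 11.11 K.
The reversible limit is COP_HP = T_H/ΔT = 26.48, so W_min = Q_H/COP = Q_H·ΔT/T_H.
W_min = 3030 × 11.11/294.26 = 114.4 MJ.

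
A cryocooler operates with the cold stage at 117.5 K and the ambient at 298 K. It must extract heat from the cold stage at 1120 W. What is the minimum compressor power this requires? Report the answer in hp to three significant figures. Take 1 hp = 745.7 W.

2.31 hp

The reservoir spacing is ΔT = 298 − 117.5 = 180.5 K.
COP_Carnot = T_C/ΔT = 117.50/180.5 = 0.6510.
Ẇ_min = Q̇/COP_Carnot = 1120/0.6510 = 1721 W = 2.307 hp.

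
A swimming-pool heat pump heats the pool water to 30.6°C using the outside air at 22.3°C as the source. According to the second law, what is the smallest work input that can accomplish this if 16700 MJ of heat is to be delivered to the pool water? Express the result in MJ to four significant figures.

456.3 MJ

In absolute terms T_C = 295.45 K and T_H = 303.75 K, so ΔT = 8.300 K.
The reversible limit is COP_HP = T_H/ΔT = 36.60, so W_min = Q_H/COP = Q_H·ΔT/T_H.
W_min = 16700 × 8.300/303.75 = 456.3 MJ.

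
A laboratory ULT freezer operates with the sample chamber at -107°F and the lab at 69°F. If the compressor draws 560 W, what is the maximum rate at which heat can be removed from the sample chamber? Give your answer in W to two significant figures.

1100 W

In absolute terms T_C = 195.93 K and T_H = 293.71 K, so ΔT = 97.78 K.
COP_Carnot = T_C/ΔT = 195.93/97.78 = 2.004.
Q̇_max = COP_Carnot × Ẇ = 2.004 × 560.0 W = 1122 W.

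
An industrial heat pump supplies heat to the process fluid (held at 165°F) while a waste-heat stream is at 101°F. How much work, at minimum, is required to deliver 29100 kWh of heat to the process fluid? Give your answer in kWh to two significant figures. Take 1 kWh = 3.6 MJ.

In absolute terms T_C = 311.48 K and T_H = 347.04 K, so ΔT = 35.56 K.
The reversible limit is COP_HP = T_H/ΔT = 9.760, so W_min = Q_H/COP = Q_H·ΔT/T_H.
W_min = 29100 × 35.56/347.04 = 2981 kWh.

3000 kWh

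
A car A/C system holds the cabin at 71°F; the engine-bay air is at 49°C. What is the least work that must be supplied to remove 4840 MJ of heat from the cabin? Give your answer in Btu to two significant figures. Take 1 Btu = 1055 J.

430000 Btu

In absolute terms T_C = 294.82 K and T_H = 322.15 K, so ΔT = 27.33 K.
The reversible limit is COP_R = T_C/ΔT = 10.79, so W_min = Q_C/COP = Q_C·ΔT/T_C.
W_min = 4840 × 27.33/294.82 = 448.7 MJ = 425300 Btu.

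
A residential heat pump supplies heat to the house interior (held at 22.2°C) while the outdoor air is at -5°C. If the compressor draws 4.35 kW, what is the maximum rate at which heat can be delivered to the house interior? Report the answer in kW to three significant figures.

In absolute terms T_C = 268.15 K and T_H = 295.35 K, so ΔT = 27.20 K.
COP_Carnot = T_H/ΔT = 295.35/27.20 = 10.86.
Q̇_max = COP_Carnot × Ẇ = 10.86 × 4.350 kW = 47.23 kW.

47.2 kW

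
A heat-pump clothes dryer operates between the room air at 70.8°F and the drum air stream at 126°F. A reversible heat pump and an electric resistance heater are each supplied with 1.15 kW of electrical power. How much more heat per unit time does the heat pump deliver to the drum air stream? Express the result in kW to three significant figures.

11.1 kW

In absolute terms T_C = 294.71 K and T_H = 325.37 K, so ΔT = 30.67 K.
COP_Carnot = T_H/ΔT = 325.37/30.67 = 10.61.
The heat pump delivers Q̇_H = COP × Ẇ = 12.20 kW; the resistance heater delivers Ẇ = 1.150 kW.
Extra = (COP − 1)·Ẇ = 11.05 kW.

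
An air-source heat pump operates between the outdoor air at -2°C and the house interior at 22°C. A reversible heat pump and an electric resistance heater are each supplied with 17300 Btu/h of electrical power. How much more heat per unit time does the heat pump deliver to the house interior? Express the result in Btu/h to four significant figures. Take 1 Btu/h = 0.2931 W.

In absolute terms T_C = 271.15 K and T_H = 295.15 K, so ΔT = 24.00 K.
COP_Carnot = T_H/ΔT = 295.15/24.00 = 12.30.
The heat pump delivers Q̇_H = COP × Ẇ = 212800 Btu/h; the resistance heater delivers Ẇ = 17300 Btu/h.
Extra = (COP − 1)·Ẇ = 195500 Btu/h.

195500 Btu/h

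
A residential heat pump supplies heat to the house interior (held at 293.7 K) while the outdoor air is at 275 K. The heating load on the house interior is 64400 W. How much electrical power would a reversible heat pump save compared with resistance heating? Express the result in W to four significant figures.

The reservoir spacing is ΔT = 293.7 − 275 = 18.70 K.
COP_Carnot = T_H/ΔT = 293.70/18.70 = 15.71.
Resistance heating needs Ẇ_res = Q̇_H = 64400 W; the reversible heat pump needs only Ẇ_hp = Q̇_H/COP = 4100 W.
Saving = 64400 − 4100 = 60300 W.

60300 W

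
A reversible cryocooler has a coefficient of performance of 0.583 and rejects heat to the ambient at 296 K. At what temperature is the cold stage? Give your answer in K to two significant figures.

For a Carnot refrigerator COP_R = T_C/(T_H − T_C), so T_C = COP·T_H/(1 + COP).
With T_H = 296.00 K, T_C = 0.583 × 296.00/1.583 = 109.01 K.

110 K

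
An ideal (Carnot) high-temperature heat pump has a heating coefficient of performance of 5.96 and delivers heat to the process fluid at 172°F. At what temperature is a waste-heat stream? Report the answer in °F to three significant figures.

66.0 °F

COP_HP = T_H/(T_H − T_C) gives T_H − T_C = T_H/COP.
With T_H = 350.93 K, T_C = 350.93 × (1 − 1/5.96) = 292.05 K.
Converting, 292.05 K = 66.02°F.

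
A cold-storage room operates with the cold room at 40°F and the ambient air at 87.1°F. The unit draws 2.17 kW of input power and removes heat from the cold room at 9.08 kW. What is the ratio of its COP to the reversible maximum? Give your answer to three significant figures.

COP_actual = Q̇_C/Ẇ = 9.080/2.170 = 4.184.
In absolute terms T_C = 277.59 K and T_H = 303.76 K, so ΔT = 26.17 K.
COP_Carnot = T_C/ΔT = 277.59/26.17 = 10.61.
η_II = COP_actual/COP_Carnot = 4.184/10.61 = 0.3944.

0.394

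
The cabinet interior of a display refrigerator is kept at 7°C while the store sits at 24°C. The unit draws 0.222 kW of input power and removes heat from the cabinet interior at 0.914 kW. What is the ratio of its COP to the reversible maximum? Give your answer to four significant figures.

COP_actual = Q̇_C/Ẇ = 0.9140/0.2220 = 4.117.
In absolute terms T_C = 280.15 K and T_H = 297.15 K, so ΔT = 17.00 K.
COP_Carnot = T_C/ΔT = 280.15/17.00 = 16.48.
η_II = COP_actual/COP_Carnot = 4.117/16.48 = 0.2498.

0.2498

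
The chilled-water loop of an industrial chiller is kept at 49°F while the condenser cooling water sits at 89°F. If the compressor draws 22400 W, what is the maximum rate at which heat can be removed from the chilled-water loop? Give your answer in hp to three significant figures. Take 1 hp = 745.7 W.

382 hp

In absolute terms T_C = 282.59 K and T_H = 304.82 K, so ΔT = 22.22 K.
COP_Carnot = T_C/ΔT = 282.59/22.22 = 12.72.
Q̇_max = COP_Carnot × Ẇ = 12.72 × 22400 W = 284900 W = 382.0 hp.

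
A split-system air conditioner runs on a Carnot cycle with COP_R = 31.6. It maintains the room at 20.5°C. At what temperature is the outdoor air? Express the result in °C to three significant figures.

COP_R = T_C/(T_H − T_C) gives T_H − T_C = T_C/COP.
With T_C = 293.65 K, T_H = 293.65 × (1 + 1/31.6) = 302.94 K.
Converting, 302.94 K = 29.79°C.

29.8 °C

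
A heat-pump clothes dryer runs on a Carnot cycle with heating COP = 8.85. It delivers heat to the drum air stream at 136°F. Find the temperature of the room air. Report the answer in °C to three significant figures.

20.4 °C

COP_HP = T_H/(T_H − T_C) gives T_H − T_C = T_H/COP.
With T_H = 330.93 K, T_C = 330.93 × (1 − 1/8.85) = 293.53 K.
Converting, 293.53 K = 20.38°C.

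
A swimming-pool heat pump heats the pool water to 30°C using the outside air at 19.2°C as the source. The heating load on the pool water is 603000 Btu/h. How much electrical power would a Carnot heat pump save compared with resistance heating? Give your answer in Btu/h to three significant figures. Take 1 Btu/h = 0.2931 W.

582000 Btu/h

In absolute terms T_C = 292.35 K and T_H = 303.15 K, so ΔT = 10.80 K.
COP_Carnot = T_H/ΔT = 303.15/10.80 = 28.07.
Resistance heating needs Ẇ_res = Q̇_H = 603000 Btu/h; the reversible heat pump needs only Ẇ_hp = Q̇_H/COP = 21480 Btu/h.
Saving = 603000 − 21480 = 581500 Btu/h.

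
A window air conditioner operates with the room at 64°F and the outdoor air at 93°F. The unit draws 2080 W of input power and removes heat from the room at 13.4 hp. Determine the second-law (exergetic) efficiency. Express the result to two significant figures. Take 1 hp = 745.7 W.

Converting, Q̇_C = 13.40 hp = 9992 W, so COP_actual = Q̇_C/Ẇ = 9992/2080 = 4.804.
In absolute terms T_C = 290.93 K and T_H = 307.04 K, so ΔT = 16.11 K.
COP_Carnot = T_C/ΔT = 290.93/16.11 = 18.06.
η_II = COP_actual/COP_Carnot = 4.804/18.06 = 0.2660.

0.27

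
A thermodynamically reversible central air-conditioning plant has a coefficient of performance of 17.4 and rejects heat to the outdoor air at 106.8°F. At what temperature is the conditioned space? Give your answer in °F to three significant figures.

For a Carnot refrigerator COP_R = T_C/(T_H − T_C), so T_C = COP·T_H/(1 + COP).
With T_H = 314.71 K, T_C = 17.4 × 314.71/18.40 = 297.60 K.
Converting, 297.60 K = 76.01°F.

76.0 °F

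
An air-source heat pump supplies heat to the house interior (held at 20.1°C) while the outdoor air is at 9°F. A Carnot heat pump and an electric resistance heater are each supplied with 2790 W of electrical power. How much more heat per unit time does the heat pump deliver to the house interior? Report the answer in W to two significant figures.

22000 W

In absolute terms T_C = 260.37 K and T_H = 293.25 K, so ΔT = 32.88 K.
COP_Carnot = T_H/ΔT = 293.25/32.88 = 8.919.
The heat pump delivers Q̇_H = COP × Ẇ = 24890 W; the resistance heater delivers Ẇ = 2790 W.
Extra = (COP − 1)·Ẇ = 22100 W.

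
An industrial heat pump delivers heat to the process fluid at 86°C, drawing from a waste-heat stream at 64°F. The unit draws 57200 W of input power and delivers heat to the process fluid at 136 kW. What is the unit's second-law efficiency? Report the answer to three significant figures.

Converting, Q̇_H = 136.0 kW = 136000 W, so COP_actual = Q̇_H/Ẇ = 136000/57200 = 2.378.
In absolute terms T_C = 290.93 K and T_H = 359.15 K, so ΔT = 68.22 K.
COP_Carnot = T_H/ΔT = 359.15/68.22 = 5.264.
η_II = COP_actual/COP_Carnot = 2.378/5.264 = 0.4516.

0.452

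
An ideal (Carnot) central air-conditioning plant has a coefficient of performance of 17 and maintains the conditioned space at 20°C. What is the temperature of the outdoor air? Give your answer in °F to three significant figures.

COP_R = T_C/(T_H − T_C) gives T_H − T_C = T_C/COP.
With T_C = 293.15 K, T_H = 293.15 × (1 + 1/17) = 310.39 K.
Converting, 310.39 K = 99.04°F.

99.0 °F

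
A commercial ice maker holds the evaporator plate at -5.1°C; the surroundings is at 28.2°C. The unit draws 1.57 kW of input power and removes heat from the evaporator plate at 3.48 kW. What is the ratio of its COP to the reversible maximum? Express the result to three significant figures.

COP_actual = Q̇_C/Ẇ = 3.480/1.570 = 2.217.
In absolute terms T_C = 268.05 K and T_H = 301.35 K, so ΔT = 33.30 K.
COP_Carnot = T_C/ΔT = 268.05/33.30 = 8.050.
η_II = COP_actual/COP_Carnot = 2.217/8.050 = 0.2754.

0.275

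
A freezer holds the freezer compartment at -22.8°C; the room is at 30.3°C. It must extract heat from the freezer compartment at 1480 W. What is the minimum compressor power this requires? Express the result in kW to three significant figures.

0.314 kW

In absolute terms T_C = 250.35 K and T_H = 303.45 K, so ΔT = 53.10 K.
COP_Carnot = T_C/ΔT = 250.35/53.10 = 4.715.
Ẇ_min = Q̇/COP_Carnot = 1480/4.715 = 313.9 W = 0.3139 kW.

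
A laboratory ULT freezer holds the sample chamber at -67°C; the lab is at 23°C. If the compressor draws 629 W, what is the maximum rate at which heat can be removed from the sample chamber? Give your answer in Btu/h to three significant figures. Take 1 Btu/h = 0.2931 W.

4920 Btu/h

In absolute terms T_C = 206.15 K and T_H = 296.15 K, so ΔT = 90.00 K.
COP_Carnot = T_C/ΔT = 206.15/90.00 = 2.291.
Q̇_max = COP_Carnot × Ẇ = 2.291 × 629.0 W = 1441 W = 4916 Btu/h.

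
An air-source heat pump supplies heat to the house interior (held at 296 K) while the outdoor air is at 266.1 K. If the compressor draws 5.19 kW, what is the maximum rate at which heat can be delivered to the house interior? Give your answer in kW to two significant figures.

51 kW

The reservoir spacing is ΔT = 296 − 266.1 = 29.90 K.
COP_Carnot = T_H/ΔT = 296.00/29.90 = 9.900.
Q̇_max = COP_Carnot × Ẇ = 9.900 × 5.190 kW = 51.38 kW.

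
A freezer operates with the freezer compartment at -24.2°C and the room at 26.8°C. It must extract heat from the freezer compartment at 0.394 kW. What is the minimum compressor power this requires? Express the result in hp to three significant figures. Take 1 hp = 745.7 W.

In absolute terms T_C = 248.95 K and T_H = 299.95 K, so ΔT = 51.00 K.
COP_Carnot = T_C/ΔT = 248.95/51.00 = 4.881.
Ẇ_min = Q̇/COP_Carnot = 0.3940/4.881 = 0.08072 kW = 0.1082 hp.

0.108 hp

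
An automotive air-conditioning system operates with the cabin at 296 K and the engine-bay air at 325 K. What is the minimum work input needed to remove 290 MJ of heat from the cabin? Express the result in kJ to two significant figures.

The reservoir spacing is ΔT = 325 − 296 = 29.00 K.
The reversible limit is COP_R = T_C/ΔT = 10.21, so W_min = Q_C/COP = Q_C·ΔT/T_C.
W_min = 290.0 × 29.00/296.00 = 28.41 MJ = 28410 kJ.

28000 kJ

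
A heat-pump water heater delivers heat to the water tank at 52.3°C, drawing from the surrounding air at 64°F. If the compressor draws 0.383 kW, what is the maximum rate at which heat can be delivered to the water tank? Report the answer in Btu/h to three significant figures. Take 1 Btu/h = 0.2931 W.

12300 Btu/h

In absolute terms T_C = 290.93 K and T_H = 325.45 K, so ΔT = 34.52 K.
COP_Carnot = T_H/ΔT = 325.45/34.52 = 9.427.
Q̇_max = COP_Carnot × Ẇ = 9.427 × 0.3830 kW = 3.611 kW = 12320 Btu/h.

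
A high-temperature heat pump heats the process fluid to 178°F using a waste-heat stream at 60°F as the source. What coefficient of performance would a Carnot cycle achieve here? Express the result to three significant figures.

In absolute terms T_C = 288.71 K and T_H = 354.26 K, so ΔT = 65.56 K.
For a reversible cycle, COP_Carnot = T_H/ΔT = 354.26/65.56 = 5.404.

5.40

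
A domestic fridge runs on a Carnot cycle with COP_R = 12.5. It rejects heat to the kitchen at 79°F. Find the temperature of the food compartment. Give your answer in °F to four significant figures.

For a Carnot refrigerator COP_R = T_C/(T_H − T_C), so T_C = COP·T_H/(1 + COP).
With T_H = 299.26 K, T_C = 12.5 × 299.26/13.50 = 277.09 K.
Converting, 277.09 K = 39.10°F.

39.10 °F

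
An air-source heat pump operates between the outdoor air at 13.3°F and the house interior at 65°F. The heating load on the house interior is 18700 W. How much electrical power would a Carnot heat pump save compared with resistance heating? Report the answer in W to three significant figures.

16900 W

In absolute terms T_C = 262.76 K and T_H = 291.48 K, so ΔT = 28.72 K.
COP_Carnot = T_H/ΔT = 291.48/28.72 = 10.15.
Resistance heating needs Ẇ_res = Q̇_H = 18700 W; the reversible heat pump needs only Ẇ_hp = Q̇_H/COP = 1843 W.
Saving = 18700 − 1843 = 16860 W.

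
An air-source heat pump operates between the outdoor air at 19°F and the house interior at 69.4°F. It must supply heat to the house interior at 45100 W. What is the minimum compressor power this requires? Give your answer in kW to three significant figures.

4.30 kW

In absolute terms T_C = 265.93 K and T_H = 293.93 K, so ΔT = 28.00 K.
COP_Carnot = T_H/ΔT = 293.93/28.00 = 10.50.
Ẇ_min = Q̇/COP_Carnot = 45100/10.50 = 4296 W = 4.296 kW.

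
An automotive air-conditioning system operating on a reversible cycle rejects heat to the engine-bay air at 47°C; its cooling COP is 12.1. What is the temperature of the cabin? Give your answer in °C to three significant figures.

For a Carnot refrigerator COP_R = T_C/(T_H − T_C), so T_C = COP·T_H/(1 + COP).
With T_H = 320.15 K, T_C = 12.1 × 320.15/13.10 = 295.71 K.
Converting, 295.71 K = 22.56°C.

22.6 °C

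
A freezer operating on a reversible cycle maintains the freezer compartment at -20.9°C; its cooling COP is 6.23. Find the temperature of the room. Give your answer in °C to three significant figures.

19.6 °C

COP_R = T_C/(T_H − T_C) gives T_H − T_C = T_C/COP.
With T_C = 252.25 K, T_H = 252.25 × (1 + 1/6.23) = 292.74 K.
Converting, 292.74 K = 19.59°C.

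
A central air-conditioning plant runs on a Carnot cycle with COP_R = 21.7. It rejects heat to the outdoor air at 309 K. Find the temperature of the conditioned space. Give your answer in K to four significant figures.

295.4 K

For a Carnot refrigerator COP_R = T_C/(T_H − T_C), so T_C = COP·T_H/(1 + COP).
With T_H = 309.00 K, T_C = 21.7 × 309.00/22.70 = 295.39 K.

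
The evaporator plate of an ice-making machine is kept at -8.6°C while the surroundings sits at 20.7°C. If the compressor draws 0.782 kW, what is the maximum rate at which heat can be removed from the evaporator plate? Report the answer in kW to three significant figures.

In absolute terms T_C = 264.55 K and T_H = 293.85 K, so ΔT = 29.30 K.
COP_Carnot = T_C/ΔT = 264.55/29.30 = 9.029.
Q̇_max = COP_Carnot × Ẇ = 9.029 × 0.7820 kW = 7.061 kW.

7.06 kW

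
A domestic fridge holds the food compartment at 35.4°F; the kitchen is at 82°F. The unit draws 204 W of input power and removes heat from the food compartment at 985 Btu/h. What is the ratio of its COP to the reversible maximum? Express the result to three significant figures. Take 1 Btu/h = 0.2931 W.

Converting, Q̇_C = 985.0 Btu/h = 288.7 W, so COP_actual = Q̇_C/Ẇ = 288.7/204.0 = 1.415.
In absolute terms T_C = 275.04 K and T_H = 300.93 K, so ΔT = 25.89 K.
COP_Carnot = T_C/ΔT = 275.04/25.89 = 10.62.
η_II = COP_actual/COP_Carnot = 1.415/10.62 = 0.1332.

0.133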